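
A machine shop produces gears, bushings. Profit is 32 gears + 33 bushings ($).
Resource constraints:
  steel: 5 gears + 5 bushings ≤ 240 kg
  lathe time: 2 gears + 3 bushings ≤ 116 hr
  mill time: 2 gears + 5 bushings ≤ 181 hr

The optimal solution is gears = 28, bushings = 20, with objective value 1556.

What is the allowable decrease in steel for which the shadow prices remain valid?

Binding constraints: steel, lathe time. The basis is B = [[5,5],[2,3]] with det 5.
Per unit decrease in steel, x* moves by d = (-0.6, 0.4).
The basis stays optimal until mill time becomes binding; allowable decrease = 31.25 kg.

31.25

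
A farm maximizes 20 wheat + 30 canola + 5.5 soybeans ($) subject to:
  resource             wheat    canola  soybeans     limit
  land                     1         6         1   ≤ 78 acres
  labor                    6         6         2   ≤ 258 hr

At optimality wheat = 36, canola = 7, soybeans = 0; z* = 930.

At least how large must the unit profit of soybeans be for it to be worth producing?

8

At the optimum: land uses 78 of 78 (binding); labor uses 258 of 258 (binding).
The binding rows give the dual system: 1·y_land + 6·y_labor = 20 and 6·y_land + 6·y_labor = 30.
This yields shadow prices y_land = 2, y_labor = 3.
soybeans enters the basis when its profit ≥ yᵀa₃ = 2·1 + 3·2 = 8.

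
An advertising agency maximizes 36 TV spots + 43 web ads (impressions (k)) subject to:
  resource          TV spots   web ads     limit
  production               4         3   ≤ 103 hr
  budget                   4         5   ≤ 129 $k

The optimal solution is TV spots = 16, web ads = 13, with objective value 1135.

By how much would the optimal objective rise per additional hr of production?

1

At the optimum: production uses 103 of 103 (binding); budget uses 129 of 129 (binding).
The binding rows give the dual system: 4·y_production + 4·y_budget = 36 and 3·y_production + 5·y_budget = 43.
This yields shadow prices y_production = 1, y_budget = 8.
Shadow price of production = 1.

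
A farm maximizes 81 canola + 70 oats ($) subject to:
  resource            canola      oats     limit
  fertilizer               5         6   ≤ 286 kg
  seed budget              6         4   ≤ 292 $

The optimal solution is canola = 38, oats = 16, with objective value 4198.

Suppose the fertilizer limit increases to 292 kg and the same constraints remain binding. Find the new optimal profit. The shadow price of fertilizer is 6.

4234

Δb = 6, so new z* = 4198 + (6)·(6) = 4198 + 36 = 4234.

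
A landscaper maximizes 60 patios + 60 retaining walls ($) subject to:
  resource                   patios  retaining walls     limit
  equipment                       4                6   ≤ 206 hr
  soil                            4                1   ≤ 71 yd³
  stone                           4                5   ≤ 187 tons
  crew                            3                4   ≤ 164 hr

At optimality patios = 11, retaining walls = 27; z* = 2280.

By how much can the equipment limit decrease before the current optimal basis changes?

135

Binding constraints: equipment, soil. The basis is B = [[4,6],[4,1]] with det -20.
Per unit decrease in equipment, x* moves by d = (0.05, -0.2).
The basis stays optimal until retaining walls reaches 0; allowable decrease = 135 hr.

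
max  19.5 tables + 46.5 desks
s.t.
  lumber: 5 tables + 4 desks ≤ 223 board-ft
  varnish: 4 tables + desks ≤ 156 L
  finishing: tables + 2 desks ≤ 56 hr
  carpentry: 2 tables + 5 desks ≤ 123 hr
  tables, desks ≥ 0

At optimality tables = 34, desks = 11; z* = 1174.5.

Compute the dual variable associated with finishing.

Binding: finishing and carpentry. Non-binding: lumber (9 unused), varnish (9 unused).
By complementary slackness, y = 0 for the non-binding constraints.
The binding rows give the dual system: 1·y_finishing + 2·y_carpentry = 19.5 and 2·y_finishing + 5·y_carpentry = 46.5.
Solving: y_finishing = 4.5, y_carpentry = 7.5.
Shadow price of finishing = 4.5.

4.5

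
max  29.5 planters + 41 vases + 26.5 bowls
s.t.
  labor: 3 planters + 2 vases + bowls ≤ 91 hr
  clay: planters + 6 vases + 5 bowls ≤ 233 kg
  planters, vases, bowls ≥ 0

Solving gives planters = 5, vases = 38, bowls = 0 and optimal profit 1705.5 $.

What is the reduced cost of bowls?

Both labor and clay are binding at x*.
Dual feasibility on the basic columns requires 3·y_labor + 1·y_clay = 29.5, 2·y_labor + 6·y_clay = 41.
This yields shadow prices y_labor = 8.5, y_clay = 4.
Reduced cost of bowls: c₃ − yᵀa₃ = 26.5 − (8.5·1 + 4·5) = 26.5 − 28.5 = -2.

-2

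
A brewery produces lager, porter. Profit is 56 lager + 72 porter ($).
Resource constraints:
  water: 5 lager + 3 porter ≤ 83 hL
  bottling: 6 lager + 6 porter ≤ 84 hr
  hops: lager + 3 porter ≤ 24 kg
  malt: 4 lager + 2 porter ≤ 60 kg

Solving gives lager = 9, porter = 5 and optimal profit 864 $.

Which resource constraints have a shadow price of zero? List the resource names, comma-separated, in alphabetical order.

water: 60/83 (slack 23)
bottling: 84/84 (binding)
hops: 24/24 (binding)
malt: 46/60 (slack 14)
By complementary slackness, a constraint with positive slack has shadow price 0 → malt, water.

malt, water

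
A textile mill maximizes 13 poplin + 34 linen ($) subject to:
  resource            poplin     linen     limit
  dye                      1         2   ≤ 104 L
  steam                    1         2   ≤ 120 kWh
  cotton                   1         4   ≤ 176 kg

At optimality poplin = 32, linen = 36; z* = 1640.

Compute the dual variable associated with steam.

0

Check each constraint at x*: dye 104/104 (tight); steam 104/120 (slack 16); cotton 176/176 (tight).
Since steam is not tight, its dual is 0.
Dual feasibility on the basic columns requires 1·y_dye + 1·y_cotton = 13, 2·y_dye + 4·y_cotton = 34.
Solving: y_dye = 9, y_cotton = 4.
Shadow price of steam = 0.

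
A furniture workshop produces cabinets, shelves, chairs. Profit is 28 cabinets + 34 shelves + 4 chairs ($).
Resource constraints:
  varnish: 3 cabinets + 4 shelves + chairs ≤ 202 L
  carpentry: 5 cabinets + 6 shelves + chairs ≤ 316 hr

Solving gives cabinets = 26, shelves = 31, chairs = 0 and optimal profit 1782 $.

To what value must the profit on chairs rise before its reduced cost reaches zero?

Both varnish and carpentry are binding at x*.
From A_Bᵀ y = c: 3·y_varnish + 5·y_carpentry = 28; 4·y_varnish + 6·y_carpentry = 34.
→ y_varnish = 1 and y_carpentry = 5.
chairs enters the basis when its profit ≥ yᵀa₃ = 1·1 + 5·1 = 6.

6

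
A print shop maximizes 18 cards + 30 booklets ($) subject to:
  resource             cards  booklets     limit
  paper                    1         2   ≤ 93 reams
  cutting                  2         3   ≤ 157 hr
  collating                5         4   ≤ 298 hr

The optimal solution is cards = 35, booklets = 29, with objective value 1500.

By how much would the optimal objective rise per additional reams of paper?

At the optimum: paper uses 93 of 93 (binding); cutting uses 157 of 157 (binding); collating uses 291 of 298 (slack = 7).
Since collating is not tight, its dual is 0.
From A_Bᵀ y = c: 1·y_paper + 2·y_cutting = 18; 2·y_paper + 3·y_cutting = 30.
Solving: y_paper = 6, y_cutting = 6.
Shadow price of paper = 6.

6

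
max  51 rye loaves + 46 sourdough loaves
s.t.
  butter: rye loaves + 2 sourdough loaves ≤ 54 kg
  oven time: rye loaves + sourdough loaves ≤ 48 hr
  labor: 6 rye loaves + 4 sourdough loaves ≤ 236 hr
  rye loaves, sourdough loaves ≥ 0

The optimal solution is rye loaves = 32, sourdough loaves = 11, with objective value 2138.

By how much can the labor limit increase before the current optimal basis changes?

Binding constraints: butter, labor. The basis is B = [[1,2],[6,4]] with det -8.
Per unit increase in labor, x* moves by d = (0.25, -0.125).
The basis stays optimal until oven time becomes binding; allowable increase = 40 hr.

40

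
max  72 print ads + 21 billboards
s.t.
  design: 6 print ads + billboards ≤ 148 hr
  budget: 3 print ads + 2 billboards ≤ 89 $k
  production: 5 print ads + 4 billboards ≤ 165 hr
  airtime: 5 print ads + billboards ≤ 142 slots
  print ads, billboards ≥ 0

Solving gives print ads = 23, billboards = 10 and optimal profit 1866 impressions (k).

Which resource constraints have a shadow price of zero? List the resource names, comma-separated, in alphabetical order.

airtime, production

design: 148/148 (binding)
budget: 89/89 (binding)
production: 155/165 (slack 10)
airtime: 125/142 (slack 17)
By complementary slackness, a constraint with positive slack has shadow price 0 → airtime, production.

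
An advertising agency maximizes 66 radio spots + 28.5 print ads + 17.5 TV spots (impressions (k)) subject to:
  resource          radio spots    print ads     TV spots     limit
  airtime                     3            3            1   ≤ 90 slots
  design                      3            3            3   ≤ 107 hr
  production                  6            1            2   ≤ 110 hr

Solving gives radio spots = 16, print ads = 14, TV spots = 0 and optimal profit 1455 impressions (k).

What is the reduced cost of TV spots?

Check each constraint at x*: airtime 90/90 (tight); design 90/107 (slack 17); production 110/110 (tight).
Since design is not tight, its dual is 0.
Dual feasibility on the basic columns requires 3·y_airtime + 6·y_production = 66, 3·y_airtime + 1·y_production = 28.5.
→ y_airtime = 7 and y_production = 7.5.
Reduced cost of TV spots: c₃ − yᵀa₃ = 17.5 − (7·1 + 7.5·2) = 17.5 − 22 = -4.5.

-4.5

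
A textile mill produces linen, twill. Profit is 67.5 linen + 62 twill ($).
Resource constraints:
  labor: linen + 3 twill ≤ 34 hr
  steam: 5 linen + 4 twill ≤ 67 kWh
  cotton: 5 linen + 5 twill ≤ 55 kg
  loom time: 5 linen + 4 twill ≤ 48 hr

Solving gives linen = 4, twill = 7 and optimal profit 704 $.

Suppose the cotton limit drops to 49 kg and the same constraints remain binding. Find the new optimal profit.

At the optimum: labor uses 25 of 34 (slack = 9); steam uses 48 of 67 (slack = 19); cotton uses 55 of 55 (binding); loom time uses 48 of 48 (binding).
Since labor, steam are not tight, their duals are 0.
Dual feasibility on the basic columns requires 5·y_cotton + 5·y_loom time = 67.5, 5·y_cotton + 4·y_loom time = 62.
Solving: y_cotton = 8, y_loom time = 5.5.
Δz = y_cotton·Δb = 8 × (-6) = -48, so new z* = 704 − 48 = 656.

656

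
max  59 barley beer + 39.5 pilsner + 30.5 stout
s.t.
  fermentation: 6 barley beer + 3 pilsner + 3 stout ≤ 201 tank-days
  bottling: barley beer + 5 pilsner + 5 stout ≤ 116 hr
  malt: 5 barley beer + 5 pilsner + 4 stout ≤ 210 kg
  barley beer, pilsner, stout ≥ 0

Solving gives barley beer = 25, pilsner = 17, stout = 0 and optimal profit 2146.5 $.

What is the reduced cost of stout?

-5

Check each constraint at x*: fermentation 201/201 (tight); bottling 110/116 (slack 6); malt 210/210 (tight).
By complementary slackness, y = 0 for the non-binding constraint.
From A_Bᵀ y = c: 6·y_fermentation + 5·y_malt = 59; 3·y_fermentation + 5·y_malt = 39.5.
Solving: y_fermentation = 6.5, y_malt = 4.
Reduced cost of stout: c₃ − yᵀa₃ = 30.5 − (6.5·3 + 4·4) = 30.5 − 35.5 = -5.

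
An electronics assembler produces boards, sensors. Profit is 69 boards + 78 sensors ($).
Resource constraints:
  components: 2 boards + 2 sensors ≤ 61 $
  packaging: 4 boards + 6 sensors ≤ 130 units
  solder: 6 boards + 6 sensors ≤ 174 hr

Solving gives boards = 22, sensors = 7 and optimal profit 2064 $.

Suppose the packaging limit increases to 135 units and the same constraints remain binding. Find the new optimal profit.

At the optimum: components uses 58 of 61 (slack = 3); packaging uses 130 of 130 (binding); solder uses 174 of 174 (binding).
Since components is not tight, its dual is 0.
From A_Bᵀ y = c: 4·y_packaging + 6·y_solder = 69; 6·y_packaging + 6·y_solder = 78.
Solving: y_packaging = 4.5, y_solder = 8.5.
Δz = y_packaging·Δb = 4.5 × (5) = 22.5, so new z* = 2064 + 22.5 = 2086.5.

2086.5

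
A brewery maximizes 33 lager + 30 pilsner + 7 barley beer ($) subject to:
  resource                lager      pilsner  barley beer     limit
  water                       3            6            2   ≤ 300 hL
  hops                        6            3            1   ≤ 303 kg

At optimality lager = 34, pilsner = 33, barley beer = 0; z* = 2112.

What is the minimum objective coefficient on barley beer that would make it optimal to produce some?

10

Both water and hops are binding at x*.
Dual feasibility on the basic columns requires 3·y_water + 6·y_hops = 33, 6·y_water + 3·y_hops = 30.
Solving: y_water = 3, y_hops = 4.
barley beer enters the basis when its profit ≥ yᵀa₃ = 3·2 + 4·1 = 10.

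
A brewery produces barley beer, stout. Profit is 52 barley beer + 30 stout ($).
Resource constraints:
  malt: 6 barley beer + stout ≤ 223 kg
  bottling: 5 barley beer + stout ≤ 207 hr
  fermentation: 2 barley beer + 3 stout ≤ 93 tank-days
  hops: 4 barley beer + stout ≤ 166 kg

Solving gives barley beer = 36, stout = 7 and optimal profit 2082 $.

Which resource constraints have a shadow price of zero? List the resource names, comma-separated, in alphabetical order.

malt: 223/223 (binding)
bottling: 187/207 (slack 20)
fermentation: 93/93 (binding)
hops: 151/166 (slack 15)
By complementary slackness, a constraint with positive slack has shadow price 0 → bottling, hops.

bottling, hops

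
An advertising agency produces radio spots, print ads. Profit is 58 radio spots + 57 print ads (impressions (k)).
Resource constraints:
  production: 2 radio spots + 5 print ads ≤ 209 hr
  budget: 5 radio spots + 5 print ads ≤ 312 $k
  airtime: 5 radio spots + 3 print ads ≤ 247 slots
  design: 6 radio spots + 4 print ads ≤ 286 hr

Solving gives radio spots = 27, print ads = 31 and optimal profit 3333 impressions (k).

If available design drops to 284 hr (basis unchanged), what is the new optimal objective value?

3317

At the optimum: production uses 209 of 209 (binding); budget uses 290 of 312 (slack = 22); airtime uses 228 of 247 (slack = 19); design uses 286 of 286 (binding).
By complementary slackness, y = 0 for the non-binding constraints.
From A_Bᵀ y = c: 2·y_production + 6·y_design = 58; 5·y_production + 4·y_design = 57.
Solving: y_production = 5, y_design = 8.
Δz = y_design·Δb = 8 × (-2) = -16, so new z* = 3333 − 16 = 3317.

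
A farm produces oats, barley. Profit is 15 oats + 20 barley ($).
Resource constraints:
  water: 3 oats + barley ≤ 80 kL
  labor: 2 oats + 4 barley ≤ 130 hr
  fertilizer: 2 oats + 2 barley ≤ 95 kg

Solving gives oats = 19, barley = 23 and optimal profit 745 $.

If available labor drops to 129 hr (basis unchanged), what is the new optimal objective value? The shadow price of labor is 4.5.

Δb = -1, so new z* = 745 + (4.5)·(-1) = 745 − 4.5 = 740.5.

740.5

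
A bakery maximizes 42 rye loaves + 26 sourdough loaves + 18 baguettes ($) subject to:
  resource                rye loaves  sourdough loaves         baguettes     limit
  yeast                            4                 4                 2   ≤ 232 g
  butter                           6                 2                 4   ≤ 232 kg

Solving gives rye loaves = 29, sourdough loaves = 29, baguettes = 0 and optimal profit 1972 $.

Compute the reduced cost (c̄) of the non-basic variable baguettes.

-7

At the optimum: yeast uses 232 of 232 (binding); butter uses 232 of 232 (binding).
Dual feasibility on the basic columns requires 4·y_yeast + 6·y_butter = 42, 4·y_yeast + 2·y_butter = 26.
This yields shadow prices y_yeast = 4.5, y_butter = 4.
Reduced cost of baguettes: c₃ − yᵀa₃ = 18 − (4.5·2 + 4·4) = 18 − 25 = -7.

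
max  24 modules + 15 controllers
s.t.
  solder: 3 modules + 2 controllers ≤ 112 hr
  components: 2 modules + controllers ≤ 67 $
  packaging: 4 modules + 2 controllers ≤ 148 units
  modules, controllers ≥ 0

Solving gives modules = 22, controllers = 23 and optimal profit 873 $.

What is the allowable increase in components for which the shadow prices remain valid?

Binding constraints: solder, components. The basis is B = [[3,2],[2,1]] with det -1.
Per unit increase in components, x* moves by d = (2, -3).
The basis stays optimal until packaging becomes binding; allowable increase = 7 $.

7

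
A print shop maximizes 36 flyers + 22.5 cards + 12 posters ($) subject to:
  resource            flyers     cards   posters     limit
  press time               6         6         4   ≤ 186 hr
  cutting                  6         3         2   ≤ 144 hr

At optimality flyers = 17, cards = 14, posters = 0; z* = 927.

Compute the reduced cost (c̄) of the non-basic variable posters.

-3

At the optimum: press time uses 186 of 186 (binding); cutting uses 144 of 144 (binding).
Dual feasibility on the basic columns requires 6·y_press time + 6·y_cutting = 36, 6·y_press time + 3·y_cutting = 22.5.
This yields shadow prices y_press time = 1.5, y_cutting = 4.5.
Reduced cost of posters: c₃ − yᵀa₃ = 12 − (1.5·4 + 4.5·2) = 12 − 15 = -3.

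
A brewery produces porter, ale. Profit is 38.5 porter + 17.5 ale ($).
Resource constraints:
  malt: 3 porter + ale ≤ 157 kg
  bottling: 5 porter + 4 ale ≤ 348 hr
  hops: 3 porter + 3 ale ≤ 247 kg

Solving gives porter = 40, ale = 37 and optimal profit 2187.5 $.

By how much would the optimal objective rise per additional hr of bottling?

At the optimum: malt uses 157 of 157 (binding); bottling uses 348 of 348 (binding); hops uses 231 of 247 (slack = 16).
Slack constraints have shadow price 0 (complementary slackness).
The binding rows give the dual system: 3·y_malt + 5·y_bottling = 38.5 and 1·y_malt + 4·y_bottling = 17.5.
This yields shadow prices y_malt = 9.5, y_bottling = 2.
Shadow price of bottling = 2.

2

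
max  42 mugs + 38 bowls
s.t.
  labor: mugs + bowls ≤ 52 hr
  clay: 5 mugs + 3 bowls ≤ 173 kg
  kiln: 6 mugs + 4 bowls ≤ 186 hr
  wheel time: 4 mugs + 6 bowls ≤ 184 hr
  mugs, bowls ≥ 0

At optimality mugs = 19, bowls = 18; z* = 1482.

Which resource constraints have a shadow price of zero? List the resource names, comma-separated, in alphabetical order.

clay, labor

labor: 37/52 (slack 15)
clay: 149/173 (slack 24)
kiln: 186/186 (binding)
wheel time: 184/184 (binding)
By complementary slackness, a constraint with positive slack has shadow price 0 → clay, labor.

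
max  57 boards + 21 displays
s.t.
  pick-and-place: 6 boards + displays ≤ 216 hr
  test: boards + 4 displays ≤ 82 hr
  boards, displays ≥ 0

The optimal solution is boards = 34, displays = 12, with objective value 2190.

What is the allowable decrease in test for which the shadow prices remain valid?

46

Binding constraints: pick-and-place, test. The basis is B = [[6,1],[1,4]] with det 23.
Per unit decrease in test, x* moves by d = (0.0435, -0.2609).
The basis stays optimal until displays reaches 0; allowable decrease = 46 hr.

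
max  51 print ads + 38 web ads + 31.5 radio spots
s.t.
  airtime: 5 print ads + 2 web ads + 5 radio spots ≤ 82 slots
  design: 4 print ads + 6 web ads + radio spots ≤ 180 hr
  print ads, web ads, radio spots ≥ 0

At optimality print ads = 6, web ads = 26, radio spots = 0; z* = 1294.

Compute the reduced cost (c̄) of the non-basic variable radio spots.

At the optimum: airtime uses 82 of 82 (binding); design uses 180 of 180 (binding).
From A_Bᵀ y = c: 5·y_airtime + 4·y_design = 51; 2·y_airtime + 6·y_design = 38.
Solving: y_airtime = 7, y_design = 4.
Reduced cost of radio spots: c₃ − yᵀa₃ = 31.5 − (7·5 + 4·1) = 31.5 − 39 = -7.5.

-7.5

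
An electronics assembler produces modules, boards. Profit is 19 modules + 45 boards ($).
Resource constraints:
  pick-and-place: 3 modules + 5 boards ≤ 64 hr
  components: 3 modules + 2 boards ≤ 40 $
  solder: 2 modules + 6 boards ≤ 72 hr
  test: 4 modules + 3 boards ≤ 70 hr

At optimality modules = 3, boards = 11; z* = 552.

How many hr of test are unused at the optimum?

25

test used = 4·3 + 3·11 = 45; slack = 70 − 45 = 25.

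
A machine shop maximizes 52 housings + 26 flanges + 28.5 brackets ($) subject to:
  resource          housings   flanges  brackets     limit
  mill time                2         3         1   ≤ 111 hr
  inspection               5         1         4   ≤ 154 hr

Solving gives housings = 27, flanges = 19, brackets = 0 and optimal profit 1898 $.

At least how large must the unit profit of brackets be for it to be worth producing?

38

At the optimum: mill time uses 111 of 111 (binding); inspection uses 154 of 154 (binding).
Dual feasibility on the basic columns requires 2·y_mill time + 5·y_inspection = 52, 3·y_mill time + 1·y_inspection = 26.
Solving: y_mill time = 6, y_inspection = 8.
brackets enters the basis when its profit ≥ yᵀa₃ = 6·1 + 8·4 = 38.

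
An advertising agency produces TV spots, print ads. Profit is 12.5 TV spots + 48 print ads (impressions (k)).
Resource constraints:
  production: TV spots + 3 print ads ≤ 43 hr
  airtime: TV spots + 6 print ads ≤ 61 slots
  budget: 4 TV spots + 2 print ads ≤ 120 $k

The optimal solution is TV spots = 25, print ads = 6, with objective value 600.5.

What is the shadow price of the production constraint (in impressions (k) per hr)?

9

Binding: production and airtime. Non-binding: budget (8 unused).
Slack constraints have shadow price 0 (complementary slackness).
Dual feasibility on the basic columns requires 1·y_production + 1·y_airtime = 12.5, 3·y_production + 6·y_airtime = 48.
Solving: y_production = 9, y_airtime = 3.5.
Shadow price of production = 9.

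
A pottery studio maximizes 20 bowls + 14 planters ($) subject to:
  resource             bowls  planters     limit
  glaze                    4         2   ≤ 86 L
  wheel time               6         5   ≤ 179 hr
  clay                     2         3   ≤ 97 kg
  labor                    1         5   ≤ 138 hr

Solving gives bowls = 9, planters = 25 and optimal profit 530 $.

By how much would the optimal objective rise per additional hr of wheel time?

Binding: glaze and wheel time. Non-binding: clay (4 unused), labor (4 unused).
By complementary slackness, y = 0 for the non-binding constraints.
From A_Bᵀ y = c: 4·y_glaze + 6·y_wheel time = 20; 2·y_glaze + 5·y_wheel time = 14.
Solving: y_glaze = 2, y_wheel time = 2.
Shadow price of wheel time = 2.

2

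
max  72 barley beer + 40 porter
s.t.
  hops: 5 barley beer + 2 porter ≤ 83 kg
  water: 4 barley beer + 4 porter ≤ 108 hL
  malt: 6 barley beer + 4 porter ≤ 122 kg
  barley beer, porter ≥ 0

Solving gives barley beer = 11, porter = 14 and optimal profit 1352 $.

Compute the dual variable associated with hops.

At the optimum: hops uses 83 of 83 (binding); water uses 100 of 108 (slack = 8); malt uses 122 of 122 (binding).
Slack constraints have shadow price 0 (complementary slackness).
Dual feasibility on the basic columns requires 5·y_hops + 6·y_malt = 72, 2·y_hops + 4·y_malt = 40.
Solving: y_hops = 6, y_malt = 7.
Shadow price of hops = 6.

6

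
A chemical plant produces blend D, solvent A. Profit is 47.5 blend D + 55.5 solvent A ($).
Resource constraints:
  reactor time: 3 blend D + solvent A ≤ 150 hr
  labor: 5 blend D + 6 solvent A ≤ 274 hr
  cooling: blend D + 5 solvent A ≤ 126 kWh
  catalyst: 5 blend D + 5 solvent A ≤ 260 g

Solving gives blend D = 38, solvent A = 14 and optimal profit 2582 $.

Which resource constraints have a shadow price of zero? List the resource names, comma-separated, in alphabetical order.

reactor time: 128/150 (slack 22)
labor: 274/274 (binding)
cooling: 108/126 (slack 18)
catalyst: 260/260 (binding)
By complementary slackness, a constraint with positive slack has shadow price 0 → cooling, reactor time.

cooling, reactor time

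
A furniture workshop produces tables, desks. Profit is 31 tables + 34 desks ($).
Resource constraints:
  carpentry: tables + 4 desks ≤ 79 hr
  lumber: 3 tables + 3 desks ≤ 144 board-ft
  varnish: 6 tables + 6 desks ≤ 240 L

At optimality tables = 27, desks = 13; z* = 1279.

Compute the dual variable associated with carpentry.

1

Check each constraint at x*: carpentry 79/79 (tight); lumber 120/144 (slack 24); varnish 240/240 (tight).
By complementary slackness, y = 0 for the non-binding constraint.
The binding rows give the dual system: 1·y_carpentry + 6·y_varnish = 31 and 4·y_carpentry + 6·y_varnish = 34.
→ y_carpentry = 1 and y_varnish = 5.
Shadow price of carpentry = 1.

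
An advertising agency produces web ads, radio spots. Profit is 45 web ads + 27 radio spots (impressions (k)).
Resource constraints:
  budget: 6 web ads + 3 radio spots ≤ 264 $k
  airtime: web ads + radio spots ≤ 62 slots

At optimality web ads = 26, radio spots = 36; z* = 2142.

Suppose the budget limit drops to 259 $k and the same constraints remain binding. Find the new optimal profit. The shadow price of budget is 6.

Δb = -5, so new z* = 2142 + (6)·(-5) = 2142 − 30 = 2112.

2112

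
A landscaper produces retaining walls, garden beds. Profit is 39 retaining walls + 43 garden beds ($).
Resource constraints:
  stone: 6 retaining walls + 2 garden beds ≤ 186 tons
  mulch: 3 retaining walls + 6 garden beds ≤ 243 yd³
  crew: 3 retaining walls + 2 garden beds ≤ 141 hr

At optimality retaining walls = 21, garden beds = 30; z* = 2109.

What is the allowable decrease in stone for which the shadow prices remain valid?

Binding constraints: stone, mulch. The basis is B = [[6,2],[3,6]] with det 30.
Per unit decrease in stone, x* moves by d = (-0.2, 0.1).
The basis stays optimal until retaining walls reaches 0; allowable decrease = 105 tons.

105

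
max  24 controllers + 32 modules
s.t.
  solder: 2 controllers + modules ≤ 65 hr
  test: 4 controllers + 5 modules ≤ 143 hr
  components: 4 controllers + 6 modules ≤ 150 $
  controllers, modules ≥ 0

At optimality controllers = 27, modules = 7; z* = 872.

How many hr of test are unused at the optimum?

0

test used = 4·27 + 5·7 = 143; slack = 143 − 143 = 0.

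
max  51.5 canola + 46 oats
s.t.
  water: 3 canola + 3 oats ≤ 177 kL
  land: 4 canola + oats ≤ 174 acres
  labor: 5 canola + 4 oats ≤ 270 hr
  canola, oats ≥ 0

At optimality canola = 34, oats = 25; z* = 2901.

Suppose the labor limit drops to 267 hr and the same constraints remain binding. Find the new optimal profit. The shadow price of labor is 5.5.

Δb = -3, so new z* = 2901 + (5.5)·(-3) = 2901 − 16.5 = 2884.5.

2884.5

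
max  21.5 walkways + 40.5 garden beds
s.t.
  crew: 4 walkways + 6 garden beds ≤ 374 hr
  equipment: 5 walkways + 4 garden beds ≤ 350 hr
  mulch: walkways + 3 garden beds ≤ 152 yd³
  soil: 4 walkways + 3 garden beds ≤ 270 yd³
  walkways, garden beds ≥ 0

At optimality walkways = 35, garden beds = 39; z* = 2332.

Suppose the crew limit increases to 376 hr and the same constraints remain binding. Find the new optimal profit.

2340

Binding: crew and mulch. Non-binding: equipment (19 unused), soil (13 unused).
Since equipment, soil are not tight, their duals are 0.
From A_Bᵀ y = c: 4·y_crew + 1·y_mulch = 21.5; 6·y_crew + 3·y_mulch = 40.5.
→ y_crew = 4 and y_mulch = 5.5.
Δz = y_crew·Δb = 4 × (2) = 8, so new z* = 2332 + 8 = 2340.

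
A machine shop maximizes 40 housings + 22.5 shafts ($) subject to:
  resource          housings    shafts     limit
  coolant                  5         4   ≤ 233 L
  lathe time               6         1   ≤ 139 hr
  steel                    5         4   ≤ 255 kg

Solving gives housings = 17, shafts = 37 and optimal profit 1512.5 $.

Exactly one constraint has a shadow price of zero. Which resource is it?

steel

coolant: 233/233 (binding)
lathe time: 139/139 (binding)
steel: 233/255 (slack 22)
By complementary slackness, a constraint with positive slack has shadow price 0 → steel.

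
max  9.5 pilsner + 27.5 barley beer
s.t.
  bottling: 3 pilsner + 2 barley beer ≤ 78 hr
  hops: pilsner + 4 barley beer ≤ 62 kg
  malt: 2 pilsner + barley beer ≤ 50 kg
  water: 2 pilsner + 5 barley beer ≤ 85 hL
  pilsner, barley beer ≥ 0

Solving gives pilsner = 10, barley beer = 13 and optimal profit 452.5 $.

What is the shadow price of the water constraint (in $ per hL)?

3.5

Binding: hops and water. Non-binding: bottling (22 unused), malt (17 unused).
Slack constraints have shadow price 0 (complementary slackness).
From A_Bᵀ y = c: 1·y_hops + 2·y_water = 9.5; 4·y_hops + 5·y_water = 27.5.
→ y_hops = 2.5 and y_water = 3.5.
Shadow price of water = 3.5.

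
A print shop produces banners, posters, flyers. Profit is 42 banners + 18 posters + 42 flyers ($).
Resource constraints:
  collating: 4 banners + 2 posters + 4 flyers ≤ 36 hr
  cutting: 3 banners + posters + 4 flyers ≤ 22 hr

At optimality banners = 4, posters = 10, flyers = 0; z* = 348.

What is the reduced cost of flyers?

At the optimum: collating uses 36 of 36 (binding); cutting uses 22 of 22 (binding).
Dual feasibility on the basic columns requires 4·y_collating + 3·y_cutting = 42, 2·y_collating + 1·y_cutting = 18.
This yields shadow prices y_collating = 6, y_cutting = 6.
Reduced cost of flyers: c₃ − yᵀa₃ = 42 − (6·4 + 6·4) = 42 − 48 = -6.

-6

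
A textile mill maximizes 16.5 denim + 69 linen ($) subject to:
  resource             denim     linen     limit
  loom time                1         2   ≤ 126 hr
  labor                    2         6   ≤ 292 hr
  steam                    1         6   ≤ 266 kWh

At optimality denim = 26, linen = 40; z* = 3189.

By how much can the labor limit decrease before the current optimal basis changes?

Binding constraints: labor, steam. The basis is B = [[2,6],[1,6]] with det 6.
Per unit decrease in labor, x* moves by d = (-1, 0.1667).
The basis stays optimal until denim reaches 0; allowable decrease = 26 hr.

26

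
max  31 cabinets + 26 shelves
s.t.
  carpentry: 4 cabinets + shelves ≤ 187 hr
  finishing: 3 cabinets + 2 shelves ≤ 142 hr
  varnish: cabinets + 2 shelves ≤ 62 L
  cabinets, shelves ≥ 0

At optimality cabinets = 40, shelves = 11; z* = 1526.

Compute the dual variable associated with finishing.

9

Binding: finishing and varnish. Non-binding: carpentry (16 unused).
Since carpentry is not tight, its dual is 0.
From A_Bᵀ y = c: 3·y_finishing + 1·y_varnish = 31; 2·y_finishing + 2·y_varnish = 26.
Solving: y_finishing = 9, y_varnish = 4.
Shadow price of finishing = 9.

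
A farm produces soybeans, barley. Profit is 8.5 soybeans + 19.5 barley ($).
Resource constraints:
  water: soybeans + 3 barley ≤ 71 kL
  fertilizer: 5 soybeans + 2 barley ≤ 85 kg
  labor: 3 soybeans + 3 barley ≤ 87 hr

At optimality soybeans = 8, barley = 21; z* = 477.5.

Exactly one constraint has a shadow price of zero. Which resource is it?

water: 71/71 (binding)
fertilizer: 82/85 (slack 3)
labor: 87/87 (binding)
By complementary slackness, a constraint with positive slack has shadow price 0 → fertilizer.

fertilizer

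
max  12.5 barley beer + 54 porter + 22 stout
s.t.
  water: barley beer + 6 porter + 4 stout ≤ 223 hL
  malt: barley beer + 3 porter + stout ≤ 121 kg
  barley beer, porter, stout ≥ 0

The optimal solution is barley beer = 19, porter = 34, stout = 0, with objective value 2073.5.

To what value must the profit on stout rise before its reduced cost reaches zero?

Both water and malt are binding at x*.
Dual feasibility on the basic columns requires 1·y_water + 1·y_malt = 12.5, 6·y_water + 3·y_malt = 54.
This yields shadow prices y_water = 5.5, y_malt = 7.
stout enters the basis when its profit ≥ yᵀa₃ = 5.5·4 + 7·1 = 29.

29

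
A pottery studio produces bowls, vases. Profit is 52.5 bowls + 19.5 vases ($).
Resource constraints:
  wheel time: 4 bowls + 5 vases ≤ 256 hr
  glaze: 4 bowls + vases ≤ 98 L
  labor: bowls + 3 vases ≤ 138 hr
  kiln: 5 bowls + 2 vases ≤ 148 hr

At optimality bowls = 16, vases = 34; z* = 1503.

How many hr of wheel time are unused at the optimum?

22

wheel time used = 4·16 + 5·34 = 234; slack = 256 − 234 = 22.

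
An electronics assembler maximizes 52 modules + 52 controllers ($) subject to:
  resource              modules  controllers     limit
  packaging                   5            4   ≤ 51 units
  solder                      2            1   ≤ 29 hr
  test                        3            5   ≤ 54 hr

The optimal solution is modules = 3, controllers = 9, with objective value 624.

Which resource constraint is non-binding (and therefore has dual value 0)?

solder

packaging: 51/51 (binding)
solder: 15/29 (slack 14)
test: 54/54 (binding)
By complementary slackness, a constraint with positive slack has shadow price 0 → solder.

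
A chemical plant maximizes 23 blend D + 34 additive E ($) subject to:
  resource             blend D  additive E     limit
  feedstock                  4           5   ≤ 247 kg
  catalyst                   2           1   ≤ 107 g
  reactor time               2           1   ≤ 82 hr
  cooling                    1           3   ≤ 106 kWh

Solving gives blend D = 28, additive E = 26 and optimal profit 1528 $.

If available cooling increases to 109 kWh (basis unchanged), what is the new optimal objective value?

1555

At the optimum: feedstock uses 242 of 247 (slack = 5); catalyst uses 82 of 107 (slack = 25); reactor time uses 82 of 82 (binding); cooling uses 106 of 106 (binding).
By complementary slackness, y = 0 for the non-binding constraints.
From A_Bᵀ y = c: 2·y_reactor time + 1·y_cooling = 23; 1·y_reactor time + 3·y_cooling = 34.
Solving: y_reactor time = 7, y_cooling = 9.
Δz = y_cooling·Δb = 9 × (3) = 27, so new z* = 1528 + 27 = 1555.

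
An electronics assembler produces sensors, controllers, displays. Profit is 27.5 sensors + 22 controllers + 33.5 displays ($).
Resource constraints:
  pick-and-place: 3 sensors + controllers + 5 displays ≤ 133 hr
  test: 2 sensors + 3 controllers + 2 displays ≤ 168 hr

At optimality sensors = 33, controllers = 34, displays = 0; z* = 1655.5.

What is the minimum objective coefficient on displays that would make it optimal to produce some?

38.5

Check each constraint at x*: pick-and-place 133/133 (tight); test 168/168 (tight).
Dual feasibility on the basic columns requires 3·y_pick-and-place + 2·y_test = 27.5, 1·y_pick-and-place + 3·y_test = 22.
This yields shadow prices y_pick-and-place = 5.5, y_test = 5.5.
displays enters the basis when its profit ≥ yᵀa₃ = 5.5·5 + 5.5·2 = 38.5.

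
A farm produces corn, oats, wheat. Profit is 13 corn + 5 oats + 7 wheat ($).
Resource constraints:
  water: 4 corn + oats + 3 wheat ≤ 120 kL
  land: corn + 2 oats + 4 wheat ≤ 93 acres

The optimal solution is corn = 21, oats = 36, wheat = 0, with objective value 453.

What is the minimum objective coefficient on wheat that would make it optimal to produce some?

At the optimum: water uses 120 of 120 (binding); land uses 93 of 93 (binding).
The binding rows give the dual system: 4·y_water + 1·y_land = 13 and 1·y_water + 2·y_land = 5.
→ y_water = 3 and y_land = 1.
wheat enters the basis when its profit ≥ yᵀa₃ = 3·3 + 1·4 = 13.

13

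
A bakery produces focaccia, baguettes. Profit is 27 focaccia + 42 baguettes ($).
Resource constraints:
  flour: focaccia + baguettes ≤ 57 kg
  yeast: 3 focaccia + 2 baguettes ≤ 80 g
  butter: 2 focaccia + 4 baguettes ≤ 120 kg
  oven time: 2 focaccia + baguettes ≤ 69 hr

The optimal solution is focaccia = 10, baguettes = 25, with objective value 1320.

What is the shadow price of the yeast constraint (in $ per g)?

3

At the optimum: flour uses 35 of 57 (slack = 22); yeast uses 80 of 80 (binding); butter uses 120 of 120 (binding); oven time uses 45 of 69 (slack = 24).
By complementary slackness, y = 0 for the non-binding constraints.
The binding rows give the dual system: 3·y_yeast + 2·y_butter = 27 and 2·y_yeast + 4·y_butter = 42.
→ y_yeast = 3 and y_butter = 9.
Shadow price of yeast = 3.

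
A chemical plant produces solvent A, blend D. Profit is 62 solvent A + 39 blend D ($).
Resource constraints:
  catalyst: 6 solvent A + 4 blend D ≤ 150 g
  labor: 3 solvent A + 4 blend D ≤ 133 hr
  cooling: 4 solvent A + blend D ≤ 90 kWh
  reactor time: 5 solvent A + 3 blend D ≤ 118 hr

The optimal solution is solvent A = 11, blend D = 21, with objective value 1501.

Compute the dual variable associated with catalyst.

At the optimum: catalyst uses 150 of 150 (binding); labor uses 117 of 133 (slack = 16); cooling uses 65 of 90 (slack = 25); reactor time uses 118 of 118 (binding).
Since labor, cooling are not tight, their duals are 0.
Dual feasibility on the basic columns requires 6·y_catalyst + 5·y_reactor time = 62, 4·y_catalyst + 3·y_reactor time = 39.
→ y_catalyst = 4.5 and y_reactor time = 7.
Shadow price of catalyst = 4.5.

4.5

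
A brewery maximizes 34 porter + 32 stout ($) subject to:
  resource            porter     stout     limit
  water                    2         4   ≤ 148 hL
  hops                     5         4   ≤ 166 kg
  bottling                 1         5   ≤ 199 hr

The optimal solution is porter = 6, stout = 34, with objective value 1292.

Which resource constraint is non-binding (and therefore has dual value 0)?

bottling

water: 148/148 (binding)
hops: 166/166 (binding)
bottling: 176/199 (slack 23)
By complementary slackness, a constraint with positive slack has shadow price 0 → bottling.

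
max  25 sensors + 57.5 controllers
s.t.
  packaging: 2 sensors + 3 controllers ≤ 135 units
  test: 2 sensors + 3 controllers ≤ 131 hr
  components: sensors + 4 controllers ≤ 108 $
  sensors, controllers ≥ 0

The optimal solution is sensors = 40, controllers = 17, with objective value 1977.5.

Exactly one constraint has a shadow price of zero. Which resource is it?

packaging

packaging: 131/135 (slack 4)
test: 131/131 (binding)
components: 108/108 (binding)
By complementary slackness, a constraint with positive slack has shadow price 0 → packaging.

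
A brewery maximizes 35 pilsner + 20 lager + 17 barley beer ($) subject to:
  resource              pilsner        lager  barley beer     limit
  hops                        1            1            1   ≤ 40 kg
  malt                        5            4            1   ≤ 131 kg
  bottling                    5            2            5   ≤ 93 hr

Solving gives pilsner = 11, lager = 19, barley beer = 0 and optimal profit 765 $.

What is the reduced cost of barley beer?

Check each constraint at x*: hops 30/40 (slack 10); malt 131/131 (tight); bottling 93/93 (tight).
Since hops is not tight, its dual is 0.
Dual feasibility on the basic columns requires 5·y_malt + 5·y_bottling = 35, 4·y_malt + 2·y_bottling = 20.
→ y_malt = 3 and y_bottling = 4.
Reduced cost of barley beer: c₃ − yᵀa₃ = 17 − (3·1 + 4·5) = 17 − 23 = -6.

-6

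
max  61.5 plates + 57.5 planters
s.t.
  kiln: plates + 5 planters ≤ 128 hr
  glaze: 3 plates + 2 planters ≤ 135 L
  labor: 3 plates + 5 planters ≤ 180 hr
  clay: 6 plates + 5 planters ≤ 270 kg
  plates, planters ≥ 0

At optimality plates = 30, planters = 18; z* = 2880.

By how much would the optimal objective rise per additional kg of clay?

Binding: labor and clay. Non-binding: kiln (8 unused), glaze (9 unused).
Slack constraints have shadow price 0 (complementary slackness).
Dual feasibility on the basic columns requires 3·y_labor + 6·y_clay = 61.5, 5·y_labor + 5·y_clay = 57.5.
Solving: y_labor = 2.5, y_clay = 9.
Shadow price of clay = 9.

9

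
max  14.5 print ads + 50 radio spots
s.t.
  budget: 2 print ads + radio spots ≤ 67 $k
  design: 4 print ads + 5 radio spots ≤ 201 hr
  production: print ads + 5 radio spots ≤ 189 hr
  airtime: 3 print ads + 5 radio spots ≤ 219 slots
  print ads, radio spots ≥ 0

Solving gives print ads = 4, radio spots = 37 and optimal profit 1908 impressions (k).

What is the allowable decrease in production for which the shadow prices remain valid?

Binding constraints: design, production. The basis is B = [[4,5],[1,5]] with det 15.
Per unit decrease in production, x* moves by d = (0.3333, -0.2667).
The basis stays optimal until budget becomes binding; allowable decrease = 55 hr.

55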